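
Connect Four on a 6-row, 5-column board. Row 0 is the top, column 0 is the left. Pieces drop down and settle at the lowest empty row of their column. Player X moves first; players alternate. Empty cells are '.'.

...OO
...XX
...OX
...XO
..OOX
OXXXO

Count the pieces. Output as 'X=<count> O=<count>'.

X=8 O=8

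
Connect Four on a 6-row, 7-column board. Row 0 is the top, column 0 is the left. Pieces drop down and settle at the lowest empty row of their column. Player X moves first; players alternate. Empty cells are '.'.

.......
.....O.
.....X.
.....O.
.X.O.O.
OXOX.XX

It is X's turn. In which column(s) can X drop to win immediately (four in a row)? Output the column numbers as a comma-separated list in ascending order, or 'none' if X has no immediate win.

col 0: drop X → no win
col 1: drop X → no win
col 2: drop X → no win
col 3: drop X → no win
col 4: drop X → WIN!
col 5: drop X → no win
col 6: drop X → no win

Answer: 4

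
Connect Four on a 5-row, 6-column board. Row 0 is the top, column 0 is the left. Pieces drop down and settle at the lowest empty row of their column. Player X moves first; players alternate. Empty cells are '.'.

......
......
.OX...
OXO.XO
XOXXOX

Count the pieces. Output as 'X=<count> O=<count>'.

X=7 O=6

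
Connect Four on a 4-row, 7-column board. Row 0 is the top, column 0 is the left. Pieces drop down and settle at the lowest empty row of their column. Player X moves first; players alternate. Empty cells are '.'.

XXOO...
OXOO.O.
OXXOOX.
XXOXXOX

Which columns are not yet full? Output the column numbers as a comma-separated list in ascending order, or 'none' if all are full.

Answer: 4,5,6

Derivation:
col 0: top cell = 'X' → FULL
col 1: top cell = 'X' → FULL
col 2: top cell = 'O' → FULL
col 3: top cell = 'O' → FULL
col 4: top cell = '.' → open
col 5: top cell = '.' → open
col 6: top cell = '.' → open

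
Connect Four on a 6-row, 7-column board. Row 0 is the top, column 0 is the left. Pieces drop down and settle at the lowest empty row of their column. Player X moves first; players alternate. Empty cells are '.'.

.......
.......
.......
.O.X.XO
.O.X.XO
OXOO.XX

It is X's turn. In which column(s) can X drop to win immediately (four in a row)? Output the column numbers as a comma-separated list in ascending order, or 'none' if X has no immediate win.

Answer: 5

Derivation:
col 0: drop X → no win
col 1: drop X → no win
col 2: drop X → no win
col 3: drop X → no win
col 4: drop X → no win
col 5: drop X → WIN!
col 6: drop X → no win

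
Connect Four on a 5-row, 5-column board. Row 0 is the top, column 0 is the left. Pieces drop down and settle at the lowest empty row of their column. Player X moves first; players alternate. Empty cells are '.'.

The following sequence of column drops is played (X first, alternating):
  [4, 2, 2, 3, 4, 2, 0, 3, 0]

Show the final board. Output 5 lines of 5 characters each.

Answer: .....
.....
..O..
X.XOX
X.OOX

Derivation:
Move 1: X drops in col 4, lands at row 4
Move 2: O drops in col 2, lands at row 4
Move 3: X drops in col 2, lands at row 3
Move 4: O drops in col 3, lands at row 4
Move 5: X drops in col 4, lands at row 3
Move 6: O drops in col 2, lands at row 2
Move 7: X drops in col 0, lands at row 4
Move 8: O drops in col 3, lands at row 3
Move 9: X drops in col 0, lands at row 3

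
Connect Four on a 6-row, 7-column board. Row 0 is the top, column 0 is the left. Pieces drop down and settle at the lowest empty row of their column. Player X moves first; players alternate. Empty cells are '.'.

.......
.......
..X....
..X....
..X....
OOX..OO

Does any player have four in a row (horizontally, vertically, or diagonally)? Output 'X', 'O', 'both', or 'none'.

X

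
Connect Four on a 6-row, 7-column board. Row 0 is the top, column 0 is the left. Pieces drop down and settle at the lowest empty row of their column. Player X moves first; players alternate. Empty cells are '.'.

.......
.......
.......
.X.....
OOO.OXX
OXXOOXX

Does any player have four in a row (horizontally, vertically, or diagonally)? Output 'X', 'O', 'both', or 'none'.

none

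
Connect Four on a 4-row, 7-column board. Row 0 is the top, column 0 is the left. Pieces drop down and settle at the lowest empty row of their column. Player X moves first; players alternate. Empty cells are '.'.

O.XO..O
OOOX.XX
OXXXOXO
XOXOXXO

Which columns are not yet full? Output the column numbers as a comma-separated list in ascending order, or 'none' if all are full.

Answer: 1,4,5

Derivation:
col 0: top cell = 'O' → FULL
col 1: top cell = '.' → open
col 2: top cell = 'X' → FULL
col 3: top cell = 'O' → FULL
col 4: top cell = '.' → open
col 5: top cell = '.' → open
col 6: top cell = 'O' → FULL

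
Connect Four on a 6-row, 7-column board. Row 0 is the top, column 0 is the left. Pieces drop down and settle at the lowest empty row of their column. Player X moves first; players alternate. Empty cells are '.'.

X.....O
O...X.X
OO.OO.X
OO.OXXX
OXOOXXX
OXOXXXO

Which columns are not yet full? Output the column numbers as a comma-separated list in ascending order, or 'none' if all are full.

col 0: top cell = 'X' → FULL
col 1: top cell = '.' → open
col 2: top cell = '.' → open
col 3: top cell = '.' → open
col 4: top cell = '.' → open
col 5: top cell = '.' → open
col 6: top cell = 'O' → FULL

Answer: 1,2,3,4,5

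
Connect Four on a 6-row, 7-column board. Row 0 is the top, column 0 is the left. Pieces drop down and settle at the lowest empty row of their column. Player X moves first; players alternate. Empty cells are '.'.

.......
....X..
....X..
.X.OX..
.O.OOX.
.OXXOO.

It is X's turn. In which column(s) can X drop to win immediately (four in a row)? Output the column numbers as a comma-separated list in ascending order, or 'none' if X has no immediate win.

col 0: drop X → no win
col 1: drop X → no win
col 2: drop X → no win
col 3: drop X → no win
col 4: drop X → WIN!
col 5: drop X → no win
col 6: drop X → no win

Answer: 4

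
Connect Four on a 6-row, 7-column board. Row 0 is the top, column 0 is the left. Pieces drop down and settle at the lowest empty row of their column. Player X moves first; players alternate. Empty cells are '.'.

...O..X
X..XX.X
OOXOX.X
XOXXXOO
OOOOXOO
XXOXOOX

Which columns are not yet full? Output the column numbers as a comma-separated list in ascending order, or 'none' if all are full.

col 0: top cell = '.' → open
col 1: top cell = '.' → open
col 2: top cell = '.' → open
col 3: top cell = 'O' → FULL
col 4: top cell = '.' → open
col 5: top cell = '.' → open
col 6: top cell = 'X' → FULL

Answer: 0,1,2,4,5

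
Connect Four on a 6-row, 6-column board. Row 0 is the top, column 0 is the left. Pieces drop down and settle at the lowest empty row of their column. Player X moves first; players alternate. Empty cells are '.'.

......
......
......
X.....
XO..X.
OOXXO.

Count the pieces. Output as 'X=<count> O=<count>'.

X=5 O=4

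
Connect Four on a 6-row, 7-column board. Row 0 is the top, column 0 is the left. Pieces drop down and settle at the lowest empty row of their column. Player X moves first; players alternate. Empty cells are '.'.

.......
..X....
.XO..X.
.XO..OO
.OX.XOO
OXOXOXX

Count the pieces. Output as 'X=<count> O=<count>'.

X=10 O=10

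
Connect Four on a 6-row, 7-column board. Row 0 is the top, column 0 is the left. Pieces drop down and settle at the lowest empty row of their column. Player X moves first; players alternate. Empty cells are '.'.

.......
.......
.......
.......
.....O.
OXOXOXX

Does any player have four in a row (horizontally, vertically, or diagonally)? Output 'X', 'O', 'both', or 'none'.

none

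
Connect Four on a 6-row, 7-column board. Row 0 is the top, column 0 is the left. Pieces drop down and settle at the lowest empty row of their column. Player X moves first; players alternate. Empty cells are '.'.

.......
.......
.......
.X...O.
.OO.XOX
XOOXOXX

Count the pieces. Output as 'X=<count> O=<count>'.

X=7 O=7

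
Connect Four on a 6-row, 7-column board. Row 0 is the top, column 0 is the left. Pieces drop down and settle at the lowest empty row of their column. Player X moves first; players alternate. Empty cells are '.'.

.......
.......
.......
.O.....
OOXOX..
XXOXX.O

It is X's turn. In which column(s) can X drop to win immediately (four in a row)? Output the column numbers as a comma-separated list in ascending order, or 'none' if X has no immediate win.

col 0: drop X → no win
col 1: drop X → no win
col 2: drop X → no win
col 3: drop X → no win
col 4: drop X → no win
col 5: drop X → no win
col 6: drop X → no win

Answer: none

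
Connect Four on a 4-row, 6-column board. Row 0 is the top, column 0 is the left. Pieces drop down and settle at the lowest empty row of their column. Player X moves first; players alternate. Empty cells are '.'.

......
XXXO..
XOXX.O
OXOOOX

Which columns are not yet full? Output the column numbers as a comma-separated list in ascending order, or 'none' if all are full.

col 0: top cell = '.' → open
col 1: top cell = '.' → open
col 2: top cell = '.' → open
col 3: top cell = '.' → open
col 4: top cell = '.' → open
col 5: top cell = '.' → open

Answer: 0,1,2,3,4,5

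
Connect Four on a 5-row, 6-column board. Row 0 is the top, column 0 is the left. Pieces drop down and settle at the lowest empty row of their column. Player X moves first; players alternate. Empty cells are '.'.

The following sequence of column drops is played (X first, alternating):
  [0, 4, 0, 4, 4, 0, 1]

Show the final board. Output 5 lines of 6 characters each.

Answer: ......
......
O...X.
X...O.
XX..O.

Derivation:
Move 1: X drops in col 0, lands at row 4
Move 2: O drops in col 4, lands at row 4
Move 3: X drops in col 0, lands at row 3
Move 4: O drops in col 4, lands at row 3
Move 5: X drops in col 4, lands at row 2
Move 6: O drops in col 0, lands at row 2
Move 7: X drops in col 1, lands at row 4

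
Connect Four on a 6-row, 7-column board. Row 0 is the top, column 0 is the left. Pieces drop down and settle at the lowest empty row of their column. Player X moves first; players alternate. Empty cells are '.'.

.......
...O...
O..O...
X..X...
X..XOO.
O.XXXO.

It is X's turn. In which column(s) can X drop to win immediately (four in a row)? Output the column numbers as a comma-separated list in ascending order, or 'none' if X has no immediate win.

col 0: drop X → no win
col 1: drop X → WIN!
col 2: drop X → no win
col 3: drop X → no win
col 4: drop X → no win
col 5: drop X → no win
col 6: drop X → no win

Answer: 1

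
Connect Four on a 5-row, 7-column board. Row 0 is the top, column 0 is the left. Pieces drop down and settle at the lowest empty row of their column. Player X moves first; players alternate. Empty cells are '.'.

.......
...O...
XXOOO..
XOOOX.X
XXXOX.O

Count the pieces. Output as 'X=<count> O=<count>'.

X=9 O=9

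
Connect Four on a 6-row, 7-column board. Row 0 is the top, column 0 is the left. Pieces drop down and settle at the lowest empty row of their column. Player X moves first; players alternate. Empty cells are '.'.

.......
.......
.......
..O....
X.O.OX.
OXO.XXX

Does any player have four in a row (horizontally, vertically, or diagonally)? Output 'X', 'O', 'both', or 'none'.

none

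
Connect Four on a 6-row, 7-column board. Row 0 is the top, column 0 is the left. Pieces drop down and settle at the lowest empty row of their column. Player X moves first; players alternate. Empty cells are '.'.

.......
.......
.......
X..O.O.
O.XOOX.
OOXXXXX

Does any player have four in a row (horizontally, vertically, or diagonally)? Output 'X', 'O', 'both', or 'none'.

X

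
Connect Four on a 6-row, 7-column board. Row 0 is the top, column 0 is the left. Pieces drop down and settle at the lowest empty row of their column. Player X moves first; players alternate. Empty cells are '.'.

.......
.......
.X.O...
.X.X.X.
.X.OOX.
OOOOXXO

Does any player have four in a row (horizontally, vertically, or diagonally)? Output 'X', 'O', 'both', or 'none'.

O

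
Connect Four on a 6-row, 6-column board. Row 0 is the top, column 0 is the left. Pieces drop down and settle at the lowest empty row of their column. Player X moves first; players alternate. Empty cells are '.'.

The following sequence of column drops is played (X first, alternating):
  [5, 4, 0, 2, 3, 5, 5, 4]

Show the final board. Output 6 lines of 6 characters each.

Move 1: X drops in col 5, lands at row 5
Move 2: O drops in col 4, lands at row 5
Move 3: X drops in col 0, lands at row 5
Move 4: O drops in col 2, lands at row 5
Move 5: X drops in col 3, lands at row 5
Move 6: O drops in col 5, lands at row 4
Move 7: X drops in col 5, lands at row 3
Move 8: O drops in col 4, lands at row 4

Answer: ......
......
......
.....X
....OO
X.OXOX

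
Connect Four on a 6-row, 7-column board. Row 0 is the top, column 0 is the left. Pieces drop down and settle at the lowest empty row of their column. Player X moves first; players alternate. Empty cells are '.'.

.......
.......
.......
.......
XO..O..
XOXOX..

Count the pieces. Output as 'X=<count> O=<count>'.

X=4 O=4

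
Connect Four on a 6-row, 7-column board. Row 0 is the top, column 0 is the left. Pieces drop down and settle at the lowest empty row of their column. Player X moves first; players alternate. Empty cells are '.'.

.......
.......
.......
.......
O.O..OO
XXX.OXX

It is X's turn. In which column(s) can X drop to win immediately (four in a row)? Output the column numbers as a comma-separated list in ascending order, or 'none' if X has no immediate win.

col 0: drop X → no win
col 1: drop X → no win
col 2: drop X → no win
col 3: drop X → WIN!
col 4: drop X → no win
col 5: drop X → no win
col 6: drop X → no win

Answer: 3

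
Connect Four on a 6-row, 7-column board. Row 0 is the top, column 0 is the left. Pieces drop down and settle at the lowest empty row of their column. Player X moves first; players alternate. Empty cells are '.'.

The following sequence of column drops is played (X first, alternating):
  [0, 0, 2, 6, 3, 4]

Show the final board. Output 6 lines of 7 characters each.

Answer: .......
.......
.......
.......
O......
X.XXO.O

Derivation:
Move 1: X drops in col 0, lands at row 5
Move 2: O drops in col 0, lands at row 4
Move 3: X drops in col 2, lands at row 5
Move 4: O drops in col 6, lands at row 5
Move 5: X drops in col 3, lands at row 5
Move 6: O drops in col 4, lands at row 5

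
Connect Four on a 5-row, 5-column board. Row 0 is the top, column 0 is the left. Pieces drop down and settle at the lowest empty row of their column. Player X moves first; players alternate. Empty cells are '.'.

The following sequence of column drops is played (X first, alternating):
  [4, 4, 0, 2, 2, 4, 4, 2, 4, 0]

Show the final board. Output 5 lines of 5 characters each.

Move 1: X drops in col 4, lands at row 4
Move 2: O drops in col 4, lands at row 3
Move 3: X drops in col 0, lands at row 4
Move 4: O drops in col 2, lands at row 4
Move 5: X drops in col 2, lands at row 3
Move 6: O drops in col 4, lands at row 2
Move 7: X drops in col 4, lands at row 1
Move 8: O drops in col 2, lands at row 2
Move 9: X drops in col 4, lands at row 0
Move 10: O drops in col 0, lands at row 3

Answer: ....X
....X
..O.O
O.X.O
X.O.X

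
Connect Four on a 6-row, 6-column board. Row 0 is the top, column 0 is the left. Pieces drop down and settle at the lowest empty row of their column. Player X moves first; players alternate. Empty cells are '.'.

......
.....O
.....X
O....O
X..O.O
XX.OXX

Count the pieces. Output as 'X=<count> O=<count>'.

X=6 O=6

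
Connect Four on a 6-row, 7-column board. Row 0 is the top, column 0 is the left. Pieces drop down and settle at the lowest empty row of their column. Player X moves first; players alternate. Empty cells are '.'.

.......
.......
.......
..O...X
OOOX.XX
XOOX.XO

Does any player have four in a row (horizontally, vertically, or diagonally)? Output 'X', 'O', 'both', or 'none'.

none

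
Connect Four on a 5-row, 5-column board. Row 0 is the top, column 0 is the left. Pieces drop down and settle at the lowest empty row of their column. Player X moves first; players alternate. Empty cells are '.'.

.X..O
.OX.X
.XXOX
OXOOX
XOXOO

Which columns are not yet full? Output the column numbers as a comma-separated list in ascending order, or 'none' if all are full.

col 0: top cell = '.' → open
col 1: top cell = 'X' → FULL
col 2: top cell = '.' → open
col 3: top cell = '.' → open
col 4: top cell = 'O' → FULL

Answer: 0,2,3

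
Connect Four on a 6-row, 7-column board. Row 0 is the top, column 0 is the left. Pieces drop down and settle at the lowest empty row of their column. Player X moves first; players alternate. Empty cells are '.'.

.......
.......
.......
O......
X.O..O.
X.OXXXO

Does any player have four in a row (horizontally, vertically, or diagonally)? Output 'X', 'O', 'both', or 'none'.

none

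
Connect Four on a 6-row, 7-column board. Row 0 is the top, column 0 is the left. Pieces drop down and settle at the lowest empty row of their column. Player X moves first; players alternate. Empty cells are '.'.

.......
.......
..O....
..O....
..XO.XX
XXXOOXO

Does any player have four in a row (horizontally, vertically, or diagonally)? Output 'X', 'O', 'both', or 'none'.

none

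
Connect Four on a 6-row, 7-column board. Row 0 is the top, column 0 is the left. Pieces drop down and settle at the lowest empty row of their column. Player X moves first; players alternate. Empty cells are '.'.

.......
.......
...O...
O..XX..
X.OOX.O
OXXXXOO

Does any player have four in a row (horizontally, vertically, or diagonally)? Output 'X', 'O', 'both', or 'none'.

X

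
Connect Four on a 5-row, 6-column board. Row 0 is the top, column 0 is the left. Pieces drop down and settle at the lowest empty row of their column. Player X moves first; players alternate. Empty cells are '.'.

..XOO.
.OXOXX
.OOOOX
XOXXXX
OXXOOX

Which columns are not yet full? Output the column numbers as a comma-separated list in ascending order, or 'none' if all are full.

Answer: 0,1,5

Derivation:
col 0: top cell = '.' → open
col 1: top cell = '.' → open
col 2: top cell = 'X' → FULL
col 3: top cell = 'O' → FULL
col 4: top cell = 'O' → FULL
col 5: top cell = '.' → open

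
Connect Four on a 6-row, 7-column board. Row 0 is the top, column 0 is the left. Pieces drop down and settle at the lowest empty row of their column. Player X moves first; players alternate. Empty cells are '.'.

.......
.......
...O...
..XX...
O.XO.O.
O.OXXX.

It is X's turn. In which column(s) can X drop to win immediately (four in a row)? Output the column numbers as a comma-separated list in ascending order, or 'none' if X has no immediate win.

Answer: 6

Derivation:
col 0: drop X → no win
col 1: drop X → no win
col 2: drop X → no win
col 3: drop X → no win
col 4: drop X → no win
col 5: drop X → no win
col 6: drop X → WIN!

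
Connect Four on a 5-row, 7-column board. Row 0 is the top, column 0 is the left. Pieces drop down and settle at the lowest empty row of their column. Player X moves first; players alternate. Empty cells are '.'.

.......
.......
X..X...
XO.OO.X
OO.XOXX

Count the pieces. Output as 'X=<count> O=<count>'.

X=7 O=6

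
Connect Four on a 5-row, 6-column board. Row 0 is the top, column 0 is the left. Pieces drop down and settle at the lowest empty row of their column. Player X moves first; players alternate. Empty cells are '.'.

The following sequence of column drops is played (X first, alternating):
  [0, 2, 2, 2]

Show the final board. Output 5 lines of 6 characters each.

Answer: ......
......
..O...
..X...
X.O...

Derivation:
Move 1: X drops in col 0, lands at row 4
Move 2: O drops in col 2, lands at row 4
Move 3: X drops in col 2, lands at row 3
Move 4: O drops in col 2, lands at row 2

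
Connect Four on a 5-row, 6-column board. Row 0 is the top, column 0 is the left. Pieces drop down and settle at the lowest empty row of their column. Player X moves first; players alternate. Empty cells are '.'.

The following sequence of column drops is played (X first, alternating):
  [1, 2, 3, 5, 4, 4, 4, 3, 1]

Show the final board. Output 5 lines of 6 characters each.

Answer: ......
......
....X.
.X.OO.
.XOXXO

Derivation:
Move 1: X drops in col 1, lands at row 4
Move 2: O drops in col 2, lands at row 4
Move 3: X drops in col 3, lands at row 4
Move 4: O drops in col 5, lands at row 4
Move 5: X drops in col 4, lands at row 4
Move 6: O drops in col 4, lands at row 3
Move 7: X drops in col 4, lands at row 2
Move 8: O drops in col 3, lands at row 3
Move 9: X drops in col 1, lands at row 3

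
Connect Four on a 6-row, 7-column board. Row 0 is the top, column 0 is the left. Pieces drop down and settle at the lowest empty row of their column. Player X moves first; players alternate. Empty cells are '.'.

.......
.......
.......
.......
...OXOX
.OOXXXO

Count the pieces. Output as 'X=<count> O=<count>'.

X=5 O=5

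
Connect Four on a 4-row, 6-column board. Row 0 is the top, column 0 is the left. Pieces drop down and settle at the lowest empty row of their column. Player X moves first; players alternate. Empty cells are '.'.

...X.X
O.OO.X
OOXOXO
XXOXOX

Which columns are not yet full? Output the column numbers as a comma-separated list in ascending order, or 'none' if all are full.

col 0: top cell = '.' → open
col 1: top cell = '.' → open
col 2: top cell = '.' → open
col 3: top cell = 'X' → FULL
col 4: top cell = '.' → open
col 5: top cell = 'X' → FULL

Answer: 0,1,2,4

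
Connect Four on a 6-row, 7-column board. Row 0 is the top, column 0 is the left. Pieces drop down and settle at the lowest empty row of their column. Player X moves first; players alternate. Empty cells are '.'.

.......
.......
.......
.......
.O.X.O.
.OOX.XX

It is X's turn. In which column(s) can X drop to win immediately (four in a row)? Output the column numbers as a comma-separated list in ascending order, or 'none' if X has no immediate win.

Answer: 4

Derivation:
col 0: drop X → no win
col 1: drop X → no win
col 2: drop X → no win
col 3: drop X → no win
col 4: drop X → WIN!
col 5: drop X → no win
col 6: drop X → no win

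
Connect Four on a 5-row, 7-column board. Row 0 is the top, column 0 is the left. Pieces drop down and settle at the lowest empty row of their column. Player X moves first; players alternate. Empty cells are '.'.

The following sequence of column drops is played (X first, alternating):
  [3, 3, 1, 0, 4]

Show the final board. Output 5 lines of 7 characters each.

Answer: .......
.......
.......
...O...
OX.XX..

Derivation:
Move 1: X drops in col 3, lands at row 4
Move 2: O drops in col 3, lands at row 3
Move 3: X drops in col 1, lands at row 4
Move 4: O drops in col 0, lands at row 4
Move 5: X drops in col 4, lands at row 4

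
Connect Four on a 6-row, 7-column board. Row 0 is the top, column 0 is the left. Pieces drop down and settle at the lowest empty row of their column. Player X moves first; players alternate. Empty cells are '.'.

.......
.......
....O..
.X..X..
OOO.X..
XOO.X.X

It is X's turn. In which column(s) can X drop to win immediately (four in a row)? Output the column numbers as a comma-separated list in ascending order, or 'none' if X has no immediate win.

col 0: drop X → no win
col 1: drop X → no win
col 2: drop X → no win
col 3: drop X → no win
col 4: drop X → no win
col 5: drop X → no win
col 6: drop X → no win

Answer: none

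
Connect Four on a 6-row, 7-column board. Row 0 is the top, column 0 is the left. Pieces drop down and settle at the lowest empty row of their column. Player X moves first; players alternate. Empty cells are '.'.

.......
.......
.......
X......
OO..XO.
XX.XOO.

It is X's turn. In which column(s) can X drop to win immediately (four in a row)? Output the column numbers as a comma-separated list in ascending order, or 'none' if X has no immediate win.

col 0: drop X → no win
col 1: drop X → no win
col 2: drop X → WIN!
col 3: drop X → no win
col 4: drop X → no win
col 5: drop X → no win
col 6: drop X → no win

Answer: 2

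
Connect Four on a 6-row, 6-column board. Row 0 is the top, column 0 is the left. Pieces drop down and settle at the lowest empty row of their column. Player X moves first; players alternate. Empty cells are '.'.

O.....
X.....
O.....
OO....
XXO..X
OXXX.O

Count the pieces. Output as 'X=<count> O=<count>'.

X=7 O=7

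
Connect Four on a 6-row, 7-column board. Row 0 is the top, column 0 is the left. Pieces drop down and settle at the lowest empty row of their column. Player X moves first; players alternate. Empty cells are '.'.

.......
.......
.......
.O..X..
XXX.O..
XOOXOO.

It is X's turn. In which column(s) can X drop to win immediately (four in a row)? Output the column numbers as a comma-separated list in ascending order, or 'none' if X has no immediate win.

col 0: drop X → no win
col 1: drop X → no win
col 2: drop X → no win
col 3: drop X → WIN!
col 4: drop X → no win
col 5: drop X → no win
col 6: drop X → no win

Answer: 3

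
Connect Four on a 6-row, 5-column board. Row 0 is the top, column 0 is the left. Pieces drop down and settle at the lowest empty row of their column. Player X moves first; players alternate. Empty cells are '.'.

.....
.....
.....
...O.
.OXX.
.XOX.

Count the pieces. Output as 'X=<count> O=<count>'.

X=4 O=3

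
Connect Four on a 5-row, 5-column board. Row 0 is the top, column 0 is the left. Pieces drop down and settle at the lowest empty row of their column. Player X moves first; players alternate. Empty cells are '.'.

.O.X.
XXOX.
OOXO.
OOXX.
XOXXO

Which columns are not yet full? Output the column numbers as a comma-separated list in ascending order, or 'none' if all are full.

Answer: 0,2,4

Derivation:
col 0: top cell = '.' → open
col 1: top cell = 'O' → FULL
col 2: top cell = '.' → open
col 3: top cell = 'X' → FULL
col 4: top cell = '.' → open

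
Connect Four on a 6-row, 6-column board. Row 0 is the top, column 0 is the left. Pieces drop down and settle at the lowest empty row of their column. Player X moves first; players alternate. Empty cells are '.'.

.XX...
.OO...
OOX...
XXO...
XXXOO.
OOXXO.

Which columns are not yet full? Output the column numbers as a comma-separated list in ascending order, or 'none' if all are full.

col 0: top cell = '.' → open
col 1: top cell = 'X' → FULL
col 2: top cell = 'X' → FULL
col 3: top cell = '.' → open
col 4: top cell = '.' → open
col 5: top cell = '.' → open

Answer: 0,3,4,5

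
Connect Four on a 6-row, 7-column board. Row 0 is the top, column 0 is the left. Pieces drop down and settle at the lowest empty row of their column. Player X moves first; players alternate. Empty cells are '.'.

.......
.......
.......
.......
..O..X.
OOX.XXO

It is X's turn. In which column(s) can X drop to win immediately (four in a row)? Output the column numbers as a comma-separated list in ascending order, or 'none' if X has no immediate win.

Answer: 3

Derivation:
col 0: drop X → no win
col 1: drop X → no win
col 2: drop X → no win
col 3: drop X → WIN!
col 4: drop X → no win
col 5: drop X → no win
col 6: drop X → no win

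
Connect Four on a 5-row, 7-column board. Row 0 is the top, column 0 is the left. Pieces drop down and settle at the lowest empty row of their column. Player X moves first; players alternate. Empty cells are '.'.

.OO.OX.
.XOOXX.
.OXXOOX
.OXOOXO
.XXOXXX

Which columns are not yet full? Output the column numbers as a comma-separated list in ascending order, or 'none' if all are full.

col 0: top cell = '.' → open
col 1: top cell = 'O' → FULL
col 2: top cell = 'O' → FULL
col 3: top cell = '.' → open
col 4: top cell = 'O' → FULL
col 5: top cell = 'X' → FULL
col 6: top cell = '.' → open

Answer: 0,3,6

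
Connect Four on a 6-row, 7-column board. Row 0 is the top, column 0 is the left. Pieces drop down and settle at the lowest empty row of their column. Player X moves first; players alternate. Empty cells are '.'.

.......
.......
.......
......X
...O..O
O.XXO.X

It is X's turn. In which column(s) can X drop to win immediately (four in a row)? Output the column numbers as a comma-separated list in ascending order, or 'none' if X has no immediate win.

col 0: drop X → no win
col 1: drop X → no win
col 2: drop X → no win
col 3: drop X → no win
col 4: drop X → no win
col 5: drop X → no win
col 6: drop X → no win

Answer: none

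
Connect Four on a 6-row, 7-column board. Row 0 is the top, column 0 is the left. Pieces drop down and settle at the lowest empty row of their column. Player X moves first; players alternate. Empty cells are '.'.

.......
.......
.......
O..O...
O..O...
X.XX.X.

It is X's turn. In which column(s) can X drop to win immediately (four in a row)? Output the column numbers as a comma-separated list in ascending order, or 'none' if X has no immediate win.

col 0: drop X → no win
col 1: drop X → WIN!
col 2: drop X → no win
col 3: drop X → no win
col 4: drop X → WIN!
col 5: drop X → no win
col 6: drop X → no win

Answer: 1,4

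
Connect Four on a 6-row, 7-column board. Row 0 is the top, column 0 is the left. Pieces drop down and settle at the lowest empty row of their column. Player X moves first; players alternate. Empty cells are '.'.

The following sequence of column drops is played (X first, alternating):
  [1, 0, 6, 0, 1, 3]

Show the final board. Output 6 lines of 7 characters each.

Move 1: X drops in col 1, lands at row 5
Move 2: O drops in col 0, lands at row 5
Move 3: X drops in col 6, lands at row 5
Move 4: O drops in col 0, lands at row 4
Move 5: X drops in col 1, lands at row 4
Move 6: O drops in col 3, lands at row 5

Answer: .......
.......
.......
.......
OX.....
OX.O..X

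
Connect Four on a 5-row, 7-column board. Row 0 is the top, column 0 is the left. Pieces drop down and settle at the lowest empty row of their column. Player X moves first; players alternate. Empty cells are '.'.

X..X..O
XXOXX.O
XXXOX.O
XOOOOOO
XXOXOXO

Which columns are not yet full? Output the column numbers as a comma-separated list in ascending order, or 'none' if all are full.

col 0: top cell = 'X' → FULL
col 1: top cell = '.' → open
col 2: top cell = '.' → open
col 3: top cell = 'X' → FULL
col 4: top cell = '.' → open
col 5: top cell = '.' → open
col 6: top cell = 'O' → FULL

Answer: 1,2,4,5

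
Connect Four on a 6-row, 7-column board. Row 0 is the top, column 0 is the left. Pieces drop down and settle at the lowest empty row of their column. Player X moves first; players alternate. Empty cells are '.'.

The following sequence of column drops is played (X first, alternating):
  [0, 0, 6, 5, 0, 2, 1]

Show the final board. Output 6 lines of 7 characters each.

Move 1: X drops in col 0, lands at row 5
Move 2: O drops in col 0, lands at row 4
Move 3: X drops in col 6, lands at row 5
Move 4: O drops in col 5, lands at row 5
Move 5: X drops in col 0, lands at row 3
Move 6: O drops in col 2, lands at row 5
Move 7: X drops in col 1, lands at row 5

Answer: .......
.......
.......
X......
O......
XXO..OX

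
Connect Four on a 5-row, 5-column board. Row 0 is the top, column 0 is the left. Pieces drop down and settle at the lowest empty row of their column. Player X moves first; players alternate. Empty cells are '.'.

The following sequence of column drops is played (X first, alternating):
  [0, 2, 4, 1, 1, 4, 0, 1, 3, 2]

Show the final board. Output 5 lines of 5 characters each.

Move 1: X drops in col 0, lands at row 4
Move 2: O drops in col 2, lands at row 4
Move 3: X drops in col 4, lands at row 4
Move 4: O drops in col 1, lands at row 4
Move 5: X drops in col 1, lands at row 3
Move 6: O drops in col 4, lands at row 3
Move 7: X drops in col 0, lands at row 3
Move 8: O drops in col 1, lands at row 2
Move 9: X drops in col 3, lands at row 4
Move 10: O drops in col 2, lands at row 3

Answer: .....
.....
.O...
XXO.O
XOOXX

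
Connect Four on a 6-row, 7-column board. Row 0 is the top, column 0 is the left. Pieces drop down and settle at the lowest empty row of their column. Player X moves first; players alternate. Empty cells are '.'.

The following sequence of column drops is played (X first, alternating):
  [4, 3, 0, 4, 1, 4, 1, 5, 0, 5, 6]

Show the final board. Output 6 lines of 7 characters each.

Move 1: X drops in col 4, lands at row 5
Move 2: O drops in col 3, lands at row 5
Move 3: X drops in col 0, lands at row 5
Move 4: O drops in col 4, lands at row 4
Move 5: X drops in col 1, lands at row 5
Move 6: O drops in col 4, lands at row 3
Move 7: X drops in col 1, lands at row 4
Move 8: O drops in col 5, lands at row 5
Move 9: X drops in col 0, lands at row 4
Move 10: O drops in col 5, lands at row 4
Move 11: X drops in col 6, lands at row 5

Answer: .......
.......
.......
....O..
XX..OO.
XX.OXOX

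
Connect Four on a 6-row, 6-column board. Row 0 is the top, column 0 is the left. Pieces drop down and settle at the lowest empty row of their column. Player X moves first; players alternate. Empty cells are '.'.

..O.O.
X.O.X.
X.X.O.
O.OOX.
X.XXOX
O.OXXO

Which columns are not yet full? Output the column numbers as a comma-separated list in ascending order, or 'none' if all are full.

Answer: 0,1,3,5

Derivation:
col 0: top cell = '.' → open
col 1: top cell = '.' → open
col 2: top cell = 'O' → FULL
col 3: top cell = '.' → open
col 4: top cell = 'O' → FULL
col 5: top cell = '.' → open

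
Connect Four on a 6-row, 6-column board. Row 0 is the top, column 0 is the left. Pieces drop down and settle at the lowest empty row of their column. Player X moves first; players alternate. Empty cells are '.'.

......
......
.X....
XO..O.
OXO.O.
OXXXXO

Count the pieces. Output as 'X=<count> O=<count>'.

X=7 O=7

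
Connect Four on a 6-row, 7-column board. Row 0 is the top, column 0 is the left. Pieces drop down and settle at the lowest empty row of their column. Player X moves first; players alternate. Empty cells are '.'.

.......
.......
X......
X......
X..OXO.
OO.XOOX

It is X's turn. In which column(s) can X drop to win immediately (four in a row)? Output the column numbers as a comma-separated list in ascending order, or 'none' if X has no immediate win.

col 0: drop X → WIN!
col 1: drop X → no win
col 2: drop X → no win
col 3: drop X → no win
col 4: drop X → no win
col 5: drop X → no win
col 6: drop X → no win

Answer: 0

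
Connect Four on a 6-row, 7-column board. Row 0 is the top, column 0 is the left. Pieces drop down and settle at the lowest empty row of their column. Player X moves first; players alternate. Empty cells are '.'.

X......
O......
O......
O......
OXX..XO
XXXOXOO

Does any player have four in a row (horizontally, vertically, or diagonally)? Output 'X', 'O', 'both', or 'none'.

O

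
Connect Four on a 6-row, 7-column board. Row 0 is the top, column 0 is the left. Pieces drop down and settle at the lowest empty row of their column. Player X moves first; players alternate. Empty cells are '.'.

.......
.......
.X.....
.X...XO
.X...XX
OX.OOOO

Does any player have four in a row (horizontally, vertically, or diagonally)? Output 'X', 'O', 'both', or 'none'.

both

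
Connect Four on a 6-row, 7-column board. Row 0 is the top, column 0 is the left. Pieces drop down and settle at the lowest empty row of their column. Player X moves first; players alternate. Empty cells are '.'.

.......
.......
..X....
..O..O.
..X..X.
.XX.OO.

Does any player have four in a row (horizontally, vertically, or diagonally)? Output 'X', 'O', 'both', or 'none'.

none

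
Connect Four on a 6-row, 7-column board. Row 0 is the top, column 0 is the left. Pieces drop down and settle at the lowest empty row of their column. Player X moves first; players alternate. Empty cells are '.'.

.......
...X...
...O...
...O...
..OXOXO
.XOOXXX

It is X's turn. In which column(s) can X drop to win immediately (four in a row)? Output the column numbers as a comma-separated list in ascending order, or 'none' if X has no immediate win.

col 0: drop X → no win
col 1: drop X → no win
col 2: drop X → no win
col 3: drop X → no win
col 4: drop X → no win
col 5: drop X → no win
col 6: drop X → no win

Answer: none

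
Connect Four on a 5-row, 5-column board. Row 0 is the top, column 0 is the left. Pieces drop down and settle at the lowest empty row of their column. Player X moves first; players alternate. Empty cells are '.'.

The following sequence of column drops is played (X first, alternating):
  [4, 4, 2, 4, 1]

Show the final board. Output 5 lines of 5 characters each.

Answer: .....
.....
....O
....O
.XX.X

Derivation:
Move 1: X drops in col 4, lands at row 4
Move 2: O drops in col 4, lands at row 3
Move 3: X drops in col 2, lands at row 4
Move 4: O drops in col 4, lands at row 2
Move 5: X drops in col 1, lands at row 4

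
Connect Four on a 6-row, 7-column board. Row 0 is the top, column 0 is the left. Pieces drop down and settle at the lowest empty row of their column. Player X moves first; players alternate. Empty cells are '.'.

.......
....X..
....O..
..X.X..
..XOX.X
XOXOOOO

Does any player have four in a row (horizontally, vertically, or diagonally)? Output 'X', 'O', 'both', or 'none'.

O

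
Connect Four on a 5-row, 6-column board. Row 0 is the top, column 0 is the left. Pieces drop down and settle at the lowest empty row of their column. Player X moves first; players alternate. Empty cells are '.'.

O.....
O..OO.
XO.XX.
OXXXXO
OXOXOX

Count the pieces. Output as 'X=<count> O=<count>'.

X=10 O=10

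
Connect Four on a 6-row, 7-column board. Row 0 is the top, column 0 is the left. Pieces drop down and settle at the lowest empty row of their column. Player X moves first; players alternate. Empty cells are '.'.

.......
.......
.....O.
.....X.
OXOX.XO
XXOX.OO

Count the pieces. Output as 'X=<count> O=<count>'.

X=7 O=7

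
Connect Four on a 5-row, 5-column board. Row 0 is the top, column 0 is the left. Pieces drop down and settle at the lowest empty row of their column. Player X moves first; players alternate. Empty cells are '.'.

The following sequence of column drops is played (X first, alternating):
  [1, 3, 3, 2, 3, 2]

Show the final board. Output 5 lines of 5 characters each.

Answer: .....
.....
...X.
..OX.
.XOO.

Derivation:
Move 1: X drops in col 1, lands at row 4
Move 2: O drops in col 3, lands at row 4
Move 3: X drops in col 3, lands at row 3
Move 4: O drops in col 2, lands at row 4
Move 5: X drops in col 3, lands at row 2
Move 6: O drops in col 2, lands at row 3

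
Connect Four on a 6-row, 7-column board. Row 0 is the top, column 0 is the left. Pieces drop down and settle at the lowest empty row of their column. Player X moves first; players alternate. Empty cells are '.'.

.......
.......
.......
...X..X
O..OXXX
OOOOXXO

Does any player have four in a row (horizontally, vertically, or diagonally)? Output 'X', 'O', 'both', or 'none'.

O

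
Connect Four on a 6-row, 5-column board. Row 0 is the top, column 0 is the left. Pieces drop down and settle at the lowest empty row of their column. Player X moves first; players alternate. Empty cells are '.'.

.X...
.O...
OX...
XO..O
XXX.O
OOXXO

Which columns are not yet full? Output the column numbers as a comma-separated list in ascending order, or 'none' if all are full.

col 0: top cell = '.' → open
col 1: top cell = 'X' → FULL
col 2: top cell = '.' → open
col 3: top cell = '.' → open
col 4: top cell = '.' → open

Answer: 0,2,3,4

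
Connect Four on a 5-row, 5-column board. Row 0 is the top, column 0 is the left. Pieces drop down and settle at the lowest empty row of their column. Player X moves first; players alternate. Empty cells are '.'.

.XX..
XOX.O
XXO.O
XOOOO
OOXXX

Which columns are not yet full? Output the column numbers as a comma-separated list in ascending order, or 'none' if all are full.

col 0: top cell = '.' → open
col 1: top cell = 'X' → FULL
col 2: top cell = 'X' → FULL
col 3: top cell = '.' → open
col 4: top cell = '.' → open

Answer: 0,3,4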